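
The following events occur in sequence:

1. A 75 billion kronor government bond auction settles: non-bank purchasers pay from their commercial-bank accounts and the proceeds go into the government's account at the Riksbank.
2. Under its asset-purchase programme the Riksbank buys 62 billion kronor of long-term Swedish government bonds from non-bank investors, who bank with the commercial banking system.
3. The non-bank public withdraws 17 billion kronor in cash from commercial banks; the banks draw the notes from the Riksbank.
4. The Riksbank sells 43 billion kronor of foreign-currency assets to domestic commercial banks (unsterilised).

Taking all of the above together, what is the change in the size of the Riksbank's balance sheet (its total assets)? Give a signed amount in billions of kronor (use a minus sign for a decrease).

Riksbank balance sheet:
  Assets:      Securities +62B, Foreign assets −43B
  Liabilities: Bank reserves −73B, Currency in circulation +17B, Government deposits +75B
Commercial banking system:
  Assets:      Reserves at CB −73B, Foreign assets +43B
  Liabilities: Checkable deposits −30B
Change in total Riksbank assets = +19 billion.

+19 billion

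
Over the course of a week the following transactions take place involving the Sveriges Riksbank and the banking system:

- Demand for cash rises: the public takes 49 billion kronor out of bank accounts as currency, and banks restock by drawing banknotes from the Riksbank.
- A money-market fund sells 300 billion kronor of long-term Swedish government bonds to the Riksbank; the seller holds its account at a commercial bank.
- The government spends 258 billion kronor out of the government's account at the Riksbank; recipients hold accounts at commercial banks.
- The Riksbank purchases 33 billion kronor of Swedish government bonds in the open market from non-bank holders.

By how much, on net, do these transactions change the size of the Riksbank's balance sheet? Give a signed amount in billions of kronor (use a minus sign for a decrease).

+333 billion

Currency withdrawal 49 billion kronor: only the composition of liabilities changes → 0.
Asset purchase (from non-banks) 300 billion kronor: a Riksbank asset is acquired → +300B.
Government spending 258 billion kronor: only the composition of liabilities changes → 0.
Asset purchase (from non-banks) 33 billion kronor: a Riksbank asset is acquired → +33B.
Net: 0 + 300 + 0 + 33 = +333 billion.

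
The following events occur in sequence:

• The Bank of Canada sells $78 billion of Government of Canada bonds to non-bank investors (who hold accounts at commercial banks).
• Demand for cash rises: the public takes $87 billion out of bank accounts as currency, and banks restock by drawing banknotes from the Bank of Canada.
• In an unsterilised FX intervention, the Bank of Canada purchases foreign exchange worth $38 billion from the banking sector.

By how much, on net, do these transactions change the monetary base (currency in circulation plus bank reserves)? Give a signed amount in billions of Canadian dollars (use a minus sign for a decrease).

-$40 billion

Bank of Canada balance sheet:
  Assets:      Securities −$78B, Foreign assets +$38B
  Liabilities: Bank reserves −$127B, Currency in circulation +$87B
Monetary base = currency + reserves: +$87B + (−$127B) = -$40 billion.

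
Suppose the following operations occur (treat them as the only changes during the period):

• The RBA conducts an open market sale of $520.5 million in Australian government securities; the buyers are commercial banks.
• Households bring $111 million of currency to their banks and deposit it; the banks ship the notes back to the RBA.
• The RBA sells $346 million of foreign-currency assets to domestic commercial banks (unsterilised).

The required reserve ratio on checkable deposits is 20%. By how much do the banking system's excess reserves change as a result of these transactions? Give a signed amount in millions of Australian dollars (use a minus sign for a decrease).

-$777.7 million

OMO sale (to banks) $520.5 million: reserves −$520.5M, deposits 0.
Currency deposit $111 million: reserves +$111M, deposits +$111M.
FX sale $346 million: reserves −$346M, deposits 0.
Totals: Δreserves = −$755.5M, Δdeposits = +$111M.
Δrequired reserves = 20% × +$111M = +$22.2M.
Δexcess reserves = Δreserves − Δrequired = −$755.5M − (+$22.2M) = -$777.7 million.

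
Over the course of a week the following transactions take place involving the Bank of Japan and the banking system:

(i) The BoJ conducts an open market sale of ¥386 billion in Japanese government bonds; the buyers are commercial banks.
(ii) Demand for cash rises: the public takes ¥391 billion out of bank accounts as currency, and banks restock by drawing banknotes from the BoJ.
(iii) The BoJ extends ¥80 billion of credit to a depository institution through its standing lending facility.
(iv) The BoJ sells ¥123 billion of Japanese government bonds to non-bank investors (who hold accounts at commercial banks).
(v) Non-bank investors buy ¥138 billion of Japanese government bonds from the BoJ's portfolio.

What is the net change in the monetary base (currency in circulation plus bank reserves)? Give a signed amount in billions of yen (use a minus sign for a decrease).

OMO sale (to banks) ¥386 billion: BoJ balance sheet contracts → −¥386B.
Currency withdrawal ¥391 billion: just a shift between currency and reserves — both are base money → 0.
Discount-window loan ¥80 billion: BoJ balance sheet expands → +¥80B.
Asset sale (to non-banks) ¥123 billion: BoJ balance sheet contracts → −¥123B.
Asset sale (to non-banks) ¥138 billion: BoJ balance sheet contracts → −¥138B.
Net: −386 + 0 + 80 − 123 − 138 = -¥567 billion.

-¥567 billion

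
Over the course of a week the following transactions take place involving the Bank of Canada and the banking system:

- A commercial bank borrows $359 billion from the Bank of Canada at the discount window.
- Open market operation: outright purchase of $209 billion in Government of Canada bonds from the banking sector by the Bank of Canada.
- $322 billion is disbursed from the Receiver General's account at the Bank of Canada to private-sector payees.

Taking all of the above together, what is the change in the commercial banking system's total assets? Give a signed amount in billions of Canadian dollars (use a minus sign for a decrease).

+$681 billion

Bank of Canada balance sheet:
  Assets:      Securities +$209B, Loans to banks +$359B
  Liabilities: Bank reserves +$890B, Government deposits −$322B
Commercial banking system:
  Assets:      Reserves at CB +$890B, Securities −$209B
  Liabilities: Checkable deposits +$322B, Borrowings from CB +$359B
Change in total bank assets = +$681 billion.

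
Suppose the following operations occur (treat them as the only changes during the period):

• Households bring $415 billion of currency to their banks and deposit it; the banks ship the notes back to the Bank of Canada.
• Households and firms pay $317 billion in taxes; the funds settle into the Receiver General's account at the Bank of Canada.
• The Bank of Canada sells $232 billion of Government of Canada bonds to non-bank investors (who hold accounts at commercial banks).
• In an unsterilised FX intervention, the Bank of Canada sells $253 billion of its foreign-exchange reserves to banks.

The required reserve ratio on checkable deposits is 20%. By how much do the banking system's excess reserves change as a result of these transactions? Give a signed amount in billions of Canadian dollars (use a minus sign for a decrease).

-$360.2 billion

Currency deposit $415 billion: reserves +$415B, deposits +$415B.
Government account inflow $317 billion: reserves −$317B, deposits −$317B.
Asset sale (to non-banks) $232 billion: reserves −$232B, deposits −$232B.
FX sale $253 billion: reserves −$253B, deposits 0.
Totals: Δreserves = −$387B, Δdeposits = −$134B.
Δrequired reserves = 20% × −$134B = −$26.8B.
Δexcess reserves = Δreserves − Δrequired = −$387B − (−$26.8B) = -$360.2 billion.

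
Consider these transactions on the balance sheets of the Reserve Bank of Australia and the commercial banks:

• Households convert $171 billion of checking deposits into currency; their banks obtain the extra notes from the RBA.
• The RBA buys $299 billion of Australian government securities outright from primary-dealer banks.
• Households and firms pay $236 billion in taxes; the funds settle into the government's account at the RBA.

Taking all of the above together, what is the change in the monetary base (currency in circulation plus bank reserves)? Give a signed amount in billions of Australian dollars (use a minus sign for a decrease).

+$63 billion

RBA balance sheet:
  Assets:      Securities +$299B
  Liabilities: Bank reserves −$108B, Currency in circulation +$171B, Government deposits +$236B
Commercial banking system:
  Assets:      Reserves at CB −$108B, Securities −$299B
  Liabilities: Checkable deposits −$407B
Monetary base = currency + reserves: +$171B + (−$108B) = +$63 billion.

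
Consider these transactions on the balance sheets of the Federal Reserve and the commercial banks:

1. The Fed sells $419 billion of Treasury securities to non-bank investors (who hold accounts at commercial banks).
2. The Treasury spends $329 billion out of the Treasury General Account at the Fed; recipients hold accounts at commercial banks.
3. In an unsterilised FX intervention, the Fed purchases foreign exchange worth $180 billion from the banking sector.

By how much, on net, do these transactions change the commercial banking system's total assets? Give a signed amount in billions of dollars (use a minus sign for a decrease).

Asset sale (to non-banks) $419 billion: bank balance sheets shrink → −$419B.
Government spending $329 billion: bank balance sheets expand → +$329B.
FX purchase $180 billion: just an asset swap on bank balance sheets → 0.
Net: −419 + 329 + 0 = -$90 billion.

-$90 billion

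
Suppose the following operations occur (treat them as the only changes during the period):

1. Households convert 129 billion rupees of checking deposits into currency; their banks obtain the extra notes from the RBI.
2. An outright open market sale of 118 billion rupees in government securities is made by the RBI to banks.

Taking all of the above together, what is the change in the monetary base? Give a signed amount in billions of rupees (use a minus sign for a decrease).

-118 billion

Currency withdrawal 129 billion rupees: just a shift between currency and reserves — both are base money → 0.
OMO sale (to banks) 118 billion rupees: RBI balance sheet contracts → −118B.
Net: 0 − 118 = -118 billion.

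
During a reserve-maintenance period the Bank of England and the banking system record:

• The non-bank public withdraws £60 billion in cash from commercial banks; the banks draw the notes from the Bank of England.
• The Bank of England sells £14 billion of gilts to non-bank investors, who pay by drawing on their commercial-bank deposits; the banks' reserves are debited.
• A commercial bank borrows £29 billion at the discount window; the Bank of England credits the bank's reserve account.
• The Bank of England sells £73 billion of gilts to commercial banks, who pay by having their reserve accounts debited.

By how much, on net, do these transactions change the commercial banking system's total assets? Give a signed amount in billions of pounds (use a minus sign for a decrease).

Currency withdrawal £60 billion: bank balance sheets shrink → −£60B.
Asset sale (to non-banks) £14 billion: bank balance sheets shrink → −£14B.
Discount-window loan £29 billion: bank balance sheets expand → +£29B.
OMO sale (to banks) £73 billion: just an asset swap on bank balance sheets → 0.
Net: −60 − 14 + 29 + 0 = -£45 billion.

-£45 billion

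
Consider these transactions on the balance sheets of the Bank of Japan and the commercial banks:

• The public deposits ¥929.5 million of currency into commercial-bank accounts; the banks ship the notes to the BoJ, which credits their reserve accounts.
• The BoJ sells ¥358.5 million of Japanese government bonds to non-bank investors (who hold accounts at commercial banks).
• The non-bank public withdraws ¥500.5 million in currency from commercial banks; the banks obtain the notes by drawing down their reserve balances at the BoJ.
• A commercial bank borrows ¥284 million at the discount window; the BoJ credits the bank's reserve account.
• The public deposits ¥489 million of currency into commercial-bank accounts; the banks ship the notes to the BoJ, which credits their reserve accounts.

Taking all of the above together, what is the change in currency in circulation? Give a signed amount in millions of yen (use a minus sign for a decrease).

BoJ balance sheet:
  Assets:      Securities −¥358.5M, Loans to banks +¥284M
  Liabilities: Bank reserves +¥843.5M, Currency in circulation −¥918M
Commercial banking system:
  Assets:      Reserves at CB +¥843.5M
  Liabilities: Checkable deposits +¥559.5M, Borrowings from CB +¥284M
So the change in currency in circulation is -¥918 million.

-¥918 million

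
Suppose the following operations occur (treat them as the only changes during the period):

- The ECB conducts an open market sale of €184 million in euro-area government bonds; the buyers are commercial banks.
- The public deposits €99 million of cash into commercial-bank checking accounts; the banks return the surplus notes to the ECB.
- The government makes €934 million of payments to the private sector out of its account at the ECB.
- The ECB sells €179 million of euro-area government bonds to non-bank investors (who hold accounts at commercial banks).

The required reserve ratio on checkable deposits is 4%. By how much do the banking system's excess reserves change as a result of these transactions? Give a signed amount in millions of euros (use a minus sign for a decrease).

+€635.84 million

OMO sale (to banks) €184 million: reserves −€184M, deposits 0.
Currency deposit €99 million: reserves +€99M, deposits +€99M.
Government spending €934 million: reserves +€934M, deposits +€934M.
Asset sale (to non-banks) €179 million: reserves −€179M, deposits −€179M.
Totals: Δreserves = +€670M, Δdeposits = +€854M.
Δrequired reserves = 4% × +€854M = +€34.16M.
Δexcess reserves = Δreserves − Δrequired = +€670M − (+€34.16M) = +€635.84 million.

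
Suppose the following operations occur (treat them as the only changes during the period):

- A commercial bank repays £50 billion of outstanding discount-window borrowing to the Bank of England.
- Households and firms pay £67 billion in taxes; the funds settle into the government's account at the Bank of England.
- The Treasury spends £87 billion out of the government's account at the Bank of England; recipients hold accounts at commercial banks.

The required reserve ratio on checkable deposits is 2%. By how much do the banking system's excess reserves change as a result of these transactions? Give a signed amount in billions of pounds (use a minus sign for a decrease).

-£30.4 billion

Discount-window repayment £50 billion: reserves −£50B, deposits 0.
Government account inflow £67 billion: reserves −£67B, deposits −£67B.
Government spending £87 billion: reserves +£87B, deposits +£87B.
Totals: Δreserves = −£30B, Δdeposits = +£20B.
Δrequired reserves = 2% × +£20B = +£0.4B.
Δexcess reserves = Δreserves − Δrequired = −£30B − (+£0.4B) = -£30.4 billion.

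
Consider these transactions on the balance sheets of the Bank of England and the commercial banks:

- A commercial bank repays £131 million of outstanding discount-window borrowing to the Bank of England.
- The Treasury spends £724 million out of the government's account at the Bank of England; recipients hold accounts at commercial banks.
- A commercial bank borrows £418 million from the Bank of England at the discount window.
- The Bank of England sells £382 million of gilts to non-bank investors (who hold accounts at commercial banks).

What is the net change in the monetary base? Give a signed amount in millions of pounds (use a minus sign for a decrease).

Discount-window repayment £131 million: Bank of England balance sheet contracts → −£131M.
Government spending £724 million: a non-base liability converts back to reserves → +£724M.
Discount-window loan £418 million: Bank of England balance sheet expands → +£418M.
Asset sale (to non-banks) £382 million: Bank of England balance sheet contracts → −£382M.
Net: −131 + 724 + 418 − 382 = +£629 million.

+£629 million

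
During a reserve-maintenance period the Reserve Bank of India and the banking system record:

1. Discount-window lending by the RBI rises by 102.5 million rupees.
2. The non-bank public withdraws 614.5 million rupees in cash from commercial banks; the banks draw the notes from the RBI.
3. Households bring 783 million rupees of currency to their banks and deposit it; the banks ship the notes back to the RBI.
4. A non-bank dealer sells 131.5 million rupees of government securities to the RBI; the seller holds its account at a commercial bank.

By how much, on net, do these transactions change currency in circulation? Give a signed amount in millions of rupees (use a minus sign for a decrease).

Discount-window loan 102.5 million rupees: no currency enters or leaves circulation → 0.
Currency withdrawal 614.5 million rupees: notes leave the central bank → +614.5M.
Currency deposit 783 million rupees: notes return to the central bank → −783M.
Asset purchase (from non-banks) 131.5 million rupees: no currency enters or leaves circulation → 0.
Net: 0 + 614.5 − 783 + 0 = -168.5 million.

-168.5 million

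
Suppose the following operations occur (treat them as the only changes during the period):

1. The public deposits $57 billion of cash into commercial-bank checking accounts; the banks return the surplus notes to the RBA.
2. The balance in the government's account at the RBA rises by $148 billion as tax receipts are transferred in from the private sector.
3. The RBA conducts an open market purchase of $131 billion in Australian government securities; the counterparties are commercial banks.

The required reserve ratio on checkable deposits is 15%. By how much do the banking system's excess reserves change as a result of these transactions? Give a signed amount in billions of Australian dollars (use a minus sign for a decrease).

Currency deposit $57 billion: reserves +$57B, deposits +$57B.
Government account inflow $148 billion: reserves −$148B, deposits −$148B.
OMO purchase (from banks) $131 billion: reserves +$131B, deposits 0.
Totals: Δreserves = +$40B, Δdeposits = −$91B.
Δrequired reserves = 15% × −$91B = −$13.65B.
Δexcess reserves = Δreserves − Δrequired = +$40B − (−$13.65B) = +$53.65 billion.

+$53.65 billion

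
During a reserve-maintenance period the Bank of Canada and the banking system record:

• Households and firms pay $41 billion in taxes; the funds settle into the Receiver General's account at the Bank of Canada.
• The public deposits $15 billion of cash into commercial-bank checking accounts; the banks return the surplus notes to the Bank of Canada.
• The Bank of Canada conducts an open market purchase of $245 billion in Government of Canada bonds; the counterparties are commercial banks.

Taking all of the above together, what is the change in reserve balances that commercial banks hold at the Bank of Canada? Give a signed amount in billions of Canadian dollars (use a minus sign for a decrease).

+$219 billion

Government account inflow $41 billion: funds move from bank reserves into the government account → −$41B.
Currency deposit $15 billion: returned notes are swapped for reserve credit → +$15B.
OMO purchase (from banks) $245 billion: the Bank of Canada pays by crediting reserve accounts → +$245B.
Net: −41 + 15 + 245 = +$219 billion.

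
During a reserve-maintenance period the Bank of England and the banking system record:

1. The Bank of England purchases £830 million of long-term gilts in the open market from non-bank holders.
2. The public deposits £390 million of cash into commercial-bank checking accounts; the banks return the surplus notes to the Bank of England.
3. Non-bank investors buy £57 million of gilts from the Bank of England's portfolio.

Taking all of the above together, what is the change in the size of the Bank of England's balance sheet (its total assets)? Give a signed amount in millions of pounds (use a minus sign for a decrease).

+£773 million

Asset purchase (from non-banks) £830 million: a Bank of England asset is acquired → +£830M.
Currency deposit £390 million: only the composition of liabilities changes → 0.
Asset sale (to non-banks) £57 million: a Bank of England asset is shed → −£57M.
Net: 830 + 0 − 57 = +£773 million.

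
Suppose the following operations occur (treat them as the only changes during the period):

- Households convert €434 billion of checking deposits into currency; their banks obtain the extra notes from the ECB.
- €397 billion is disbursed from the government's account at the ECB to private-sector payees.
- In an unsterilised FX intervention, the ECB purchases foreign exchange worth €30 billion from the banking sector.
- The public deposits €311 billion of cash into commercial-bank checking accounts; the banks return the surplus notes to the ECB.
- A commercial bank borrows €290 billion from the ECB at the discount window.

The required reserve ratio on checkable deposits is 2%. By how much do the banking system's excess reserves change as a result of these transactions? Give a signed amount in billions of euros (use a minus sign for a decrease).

Currency withdrawal €434 billion: reserves −€434B, deposits −€434B.
Government spending €397 billion: reserves +€397B, deposits +€397B.
FX purchase €30 billion: reserves +€30B, deposits 0.
Currency deposit €311 billion: reserves +€311B, deposits +€311B.
Discount-window loan €290 billion: reserves +€290B, deposits 0.
Totals: Δreserves = +€594B, Δdeposits = +€274B.
Δrequired reserves = 2% × +€274B = +€5.48B.
Δexcess reserves = Δreserves − Δrequired = +€594B − (+€5.48B) = +€588.52 billion.

+€588.52 billion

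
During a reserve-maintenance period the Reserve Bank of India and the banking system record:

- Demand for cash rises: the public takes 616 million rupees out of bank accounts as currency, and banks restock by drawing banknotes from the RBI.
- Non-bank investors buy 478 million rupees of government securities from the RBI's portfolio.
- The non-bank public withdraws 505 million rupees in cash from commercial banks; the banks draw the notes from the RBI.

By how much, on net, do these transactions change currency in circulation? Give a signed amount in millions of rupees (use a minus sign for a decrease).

+1121 million

Currency withdrawal 616 million rupees: notes leave the central bank → +616M.
Asset sale (to non-banks) 478 million rupees: no currency enters or leaves circulation → 0.
Currency withdrawal 505 million rupees: notes leave the central bank → +505M.
Net: 616 + 0 + 505 = +1121 million.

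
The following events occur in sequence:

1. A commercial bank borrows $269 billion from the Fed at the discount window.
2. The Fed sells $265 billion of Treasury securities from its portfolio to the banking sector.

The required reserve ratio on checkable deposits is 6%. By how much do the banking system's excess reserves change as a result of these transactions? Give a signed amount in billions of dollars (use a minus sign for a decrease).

Discount-window loan $269 billion: reserves +$269B, deposits 0.
OMO sale (to banks) $265 billion: reserves −$265B, deposits 0.
Totals: Δreserves = +$4B, Δdeposits = 0.
Δrequired reserves = 6% × 0 = 0.
Δexcess reserves = Δreserves − Δrequired = +$4B − (0) = +$4 billion.

+$4 billion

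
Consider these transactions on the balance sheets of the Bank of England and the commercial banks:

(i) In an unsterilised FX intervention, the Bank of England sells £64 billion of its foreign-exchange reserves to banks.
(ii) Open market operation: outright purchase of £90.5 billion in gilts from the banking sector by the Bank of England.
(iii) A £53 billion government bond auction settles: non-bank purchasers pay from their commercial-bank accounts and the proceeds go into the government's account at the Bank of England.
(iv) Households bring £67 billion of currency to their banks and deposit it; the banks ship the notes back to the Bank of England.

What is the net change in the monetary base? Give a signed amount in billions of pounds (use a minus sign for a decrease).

-£26.5 billion

FX sale £64 billion: Bank of England balance sheet contracts → −£64B.
OMO purchase (from banks) £90.5 billion: Bank of England balance sheet expands → +£90.5B.
Government account inflow £53 billion: reserves shift to a non-base liability → −£53B.
Currency deposit £67 billion: just a shift between currency and reserves — both are base money → 0.
Net: −64 + 90.5 − 53 + 0 = -£26.5 billion.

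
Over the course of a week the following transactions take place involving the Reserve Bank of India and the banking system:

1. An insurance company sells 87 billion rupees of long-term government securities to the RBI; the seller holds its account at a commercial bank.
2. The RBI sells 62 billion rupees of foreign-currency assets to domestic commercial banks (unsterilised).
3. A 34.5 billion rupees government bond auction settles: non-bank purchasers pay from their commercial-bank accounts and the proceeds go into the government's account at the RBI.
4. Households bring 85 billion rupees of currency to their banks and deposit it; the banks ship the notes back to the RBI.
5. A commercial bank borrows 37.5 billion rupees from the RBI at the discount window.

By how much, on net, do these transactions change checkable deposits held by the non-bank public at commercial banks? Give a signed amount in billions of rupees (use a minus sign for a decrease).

+137.5 billion

Asset purchase (from non-banks) 87 billion rupees: non-bank counterparties' bank balances rise → +87B.
FX sale 62 billion rupees: the counterparty is a bank, so public deposits are unchanged → 0.
Government account inflow 34.5 billion rupees: non-bank counterparties' bank balances fall → −34.5B.
Currency deposit 85 billion rupees: non-bank counterparties' bank balances rise → +85B.
Discount-window loan 37.5 billion rupees: the counterparty is a bank, so public deposits are unchanged → 0.
Net: 87 + 0 − 34.5 + 85 + 0 = +137.5 billion.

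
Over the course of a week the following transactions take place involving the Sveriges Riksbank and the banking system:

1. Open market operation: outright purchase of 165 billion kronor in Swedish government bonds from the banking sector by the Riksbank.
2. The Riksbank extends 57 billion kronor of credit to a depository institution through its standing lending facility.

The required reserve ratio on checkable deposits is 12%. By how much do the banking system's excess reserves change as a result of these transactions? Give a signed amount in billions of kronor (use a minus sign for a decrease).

OMO purchase (from banks) 165 billion kronor: reserves +165B, deposits 0.
Discount-window loan 57 billion kronor: reserves +57B, deposits 0.
Totals: Δreserves = +222B, Δdeposits = 0.
Δrequired reserves = 12% × 0 = 0.
Δexcess reserves = Δreserves − Δrequired = +222B − (0) = +222 billion.

+222 billion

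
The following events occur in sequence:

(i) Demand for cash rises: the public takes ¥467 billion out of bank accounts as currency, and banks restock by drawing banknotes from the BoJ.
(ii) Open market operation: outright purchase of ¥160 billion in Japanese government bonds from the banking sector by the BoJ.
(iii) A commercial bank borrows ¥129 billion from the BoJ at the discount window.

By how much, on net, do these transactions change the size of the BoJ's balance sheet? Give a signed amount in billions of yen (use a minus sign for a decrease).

+¥289 billion

Currency withdrawal ¥467 billion: only the composition of liabilities changes → 0.
OMO purchase (from banks) ¥160 billion: a BoJ asset is acquired → +¥160B.
Discount-window loan ¥129 billion: a BoJ asset is acquired → +¥129B.
Net: 0 + 160 + 129 = +¥289 billion.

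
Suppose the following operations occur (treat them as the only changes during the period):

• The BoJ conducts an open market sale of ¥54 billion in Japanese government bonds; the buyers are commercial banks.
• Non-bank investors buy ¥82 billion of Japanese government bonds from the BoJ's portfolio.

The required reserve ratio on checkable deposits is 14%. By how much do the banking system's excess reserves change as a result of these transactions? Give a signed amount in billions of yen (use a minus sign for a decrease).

-¥124.52 billion

OMO sale (to banks) ¥54 billion: reserves −¥54B, deposits 0.
Asset sale (to non-banks) ¥82 billion: reserves −¥82B, deposits −¥82B.
Totals: Δreserves = −¥136B, Δdeposits = −¥82B.
Δrequired reserves = 14% × −¥82B = −¥11.48B.
Δexcess reserves = Δreserves − Δrequired = −¥136B − (−¥11.48B) = -¥124.52 billion.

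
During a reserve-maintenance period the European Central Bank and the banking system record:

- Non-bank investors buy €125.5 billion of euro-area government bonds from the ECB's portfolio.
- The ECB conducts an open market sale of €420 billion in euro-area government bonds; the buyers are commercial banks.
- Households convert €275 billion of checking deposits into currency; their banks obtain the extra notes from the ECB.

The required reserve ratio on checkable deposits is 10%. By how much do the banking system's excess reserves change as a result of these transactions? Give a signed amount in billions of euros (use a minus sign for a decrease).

Asset sale (to non-banks) €125.5 billion: reserves −€125.5B, deposits −€125.5B.
OMO sale (to banks) €420 billion: reserves −€420B, deposits 0.
Currency withdrawal €275 billion: reserves −€275B, deposits −€275B.
Totals: Δreserves = −€820.5B, Δdeposits = −€400.5B.
Δrequired reserves = 10% × −€400.5B = −€40.05B.
Δexcess reserves = Δreserves − Δrequired = −€820.5B − (−€40.05B) = -€780.45 billion.

-€780.45 billion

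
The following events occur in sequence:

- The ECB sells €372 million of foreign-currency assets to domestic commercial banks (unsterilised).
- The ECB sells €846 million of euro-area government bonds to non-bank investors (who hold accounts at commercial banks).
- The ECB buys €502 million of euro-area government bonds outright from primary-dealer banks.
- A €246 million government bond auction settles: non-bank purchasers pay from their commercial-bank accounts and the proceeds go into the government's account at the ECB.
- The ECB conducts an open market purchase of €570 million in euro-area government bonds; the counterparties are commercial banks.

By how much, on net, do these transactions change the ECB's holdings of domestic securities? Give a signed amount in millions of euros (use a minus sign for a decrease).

FX sale €372 million: the ECB's securities portfolio is untouched → 0.
Asset sale (to non-banks) €846 million: securities removed from the ECB's portfolio → −€846M.
OMO purchase (from banks) €502 million: securities added to the ECB's portfolio → +€502M.
Government account inflow €246 million: the ECB's securities portfolio is untouched → 0.
OMO purchase (from banks) €570 million: securities added to the ECB's portfolio → +€570M.
Net: 0 − 846 + 502 + 0 + 570 = +€226 million.

+€226 million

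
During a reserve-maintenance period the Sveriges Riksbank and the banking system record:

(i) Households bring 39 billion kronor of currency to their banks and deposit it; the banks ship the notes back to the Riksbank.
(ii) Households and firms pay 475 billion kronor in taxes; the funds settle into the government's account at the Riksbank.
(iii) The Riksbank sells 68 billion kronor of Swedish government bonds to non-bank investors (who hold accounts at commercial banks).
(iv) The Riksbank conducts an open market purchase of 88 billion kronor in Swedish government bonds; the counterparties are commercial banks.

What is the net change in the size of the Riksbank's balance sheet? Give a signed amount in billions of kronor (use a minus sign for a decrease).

+20 billion

Riksbank balance sheet:
  Assets:      Securities +20B
  Liabilities: Bank reserves −416B, Currency in circulation −39B, Government deposits +475B
Change in total Riksbank assets = +20 billion.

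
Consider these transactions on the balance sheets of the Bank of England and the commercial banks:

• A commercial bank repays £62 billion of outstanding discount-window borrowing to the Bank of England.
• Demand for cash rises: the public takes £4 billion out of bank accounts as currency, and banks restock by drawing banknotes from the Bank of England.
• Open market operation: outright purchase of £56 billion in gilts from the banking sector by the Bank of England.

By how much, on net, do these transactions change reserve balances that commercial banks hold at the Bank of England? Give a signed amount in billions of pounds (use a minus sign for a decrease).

Discount-window repayment £62 billion: repayment is debited from reserves → −£62B.
Currency withdrawal £4 billion: banks swap reserves for currency → −£4B.
OMO purchase (from banks) £56 billion: the Bank of England pays by crediting reserve accounts → +£56B.
Net: −62 − 4 + 56 = -£10 billion.

-£10 billion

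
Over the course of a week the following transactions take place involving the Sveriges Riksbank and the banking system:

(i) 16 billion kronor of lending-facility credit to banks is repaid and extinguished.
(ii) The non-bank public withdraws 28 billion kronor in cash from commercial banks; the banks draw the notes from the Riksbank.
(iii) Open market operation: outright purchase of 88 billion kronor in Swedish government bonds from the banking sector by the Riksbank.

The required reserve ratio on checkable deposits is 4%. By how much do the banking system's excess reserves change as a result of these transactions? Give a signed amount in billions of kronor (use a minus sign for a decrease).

+45.12 billion

Discount-window repayment 16 billion kronor: reserves −16B, deposits 0.
Currency withdrawal 28 billion kronor: reserves −28B, deposits −28B.
OMO purchase (from banks) 88 billion kronor: reserves +88B, deposits 0.
Totals: Δreserves = +44B, Δdeposits = −28B.
Δrequired reserves = 4% × −28B = −1.12B.
Δexcess reserves = Δreserves − Δrequired = +44B − (−1.12B) = +45.12 billion.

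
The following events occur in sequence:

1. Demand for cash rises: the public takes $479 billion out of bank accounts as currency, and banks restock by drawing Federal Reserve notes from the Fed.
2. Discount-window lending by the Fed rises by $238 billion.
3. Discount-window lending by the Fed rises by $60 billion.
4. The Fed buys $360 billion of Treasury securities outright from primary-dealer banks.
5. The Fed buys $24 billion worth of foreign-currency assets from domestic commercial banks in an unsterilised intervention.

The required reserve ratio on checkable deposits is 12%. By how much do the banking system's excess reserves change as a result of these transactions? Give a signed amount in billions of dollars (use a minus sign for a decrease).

+$260.48 billion

Currency withdrawal $479 billion: reserves −$479B, deposits −$479B.
Discount-window loan $238 billion: reserves +$238B, deposits 0.
Discount-window loan $60 billion: reserves +$60B, deposits 0.
OMO purchase (from banks) $360 billion: reserves +$360B, deposits 0.
FX purchase $24 billion: reserves +$24B, deposits 0.
Totals: Δreserves = +$203B, Δdeposits = −$479B.
Δrequired reserves = 12% × −$479B = −$57.48B.
Δexcess reserves = Δreserves − Δrequired = +$203B − (−$57.48B) = +$260.48 billion.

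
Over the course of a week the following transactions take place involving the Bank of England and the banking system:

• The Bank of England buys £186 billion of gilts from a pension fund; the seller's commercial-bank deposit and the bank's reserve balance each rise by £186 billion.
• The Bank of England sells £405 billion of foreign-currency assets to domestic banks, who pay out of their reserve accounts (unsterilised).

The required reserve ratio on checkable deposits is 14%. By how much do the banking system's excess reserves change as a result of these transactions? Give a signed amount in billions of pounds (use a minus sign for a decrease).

-£245.04 billion

Asset purchase (from non-banks) £186 billion: reserves +£186B, deposits +£186B.
FX sale £405 billion: reserves −£405B, deposits 0.
Totals: Δreserves = −£219B, Δdeposits = +£186B.
Δrequired reserves = 14% × +£186B = +£26.04B.
Δexcess reserves = Δreserves − Δrequired = −£219B − (+£26.04B) = -£245.04 billion.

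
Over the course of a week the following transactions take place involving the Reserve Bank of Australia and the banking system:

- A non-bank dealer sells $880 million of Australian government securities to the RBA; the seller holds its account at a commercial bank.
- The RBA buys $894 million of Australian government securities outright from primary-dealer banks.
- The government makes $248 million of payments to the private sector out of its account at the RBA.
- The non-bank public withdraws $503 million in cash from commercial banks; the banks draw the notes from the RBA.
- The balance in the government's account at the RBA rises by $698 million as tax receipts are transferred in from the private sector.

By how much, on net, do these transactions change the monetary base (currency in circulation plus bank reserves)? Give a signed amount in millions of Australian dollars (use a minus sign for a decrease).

RBA balance sheet:
  Assets:      Securities +$1774M
  Liabilities: Bank reserves +$821M, Currency in circulation +$503M, Government deposits +$450M
Monetary base = currency + reserves: +$503M + (+$821M) = +$1324 million.

+$1324 million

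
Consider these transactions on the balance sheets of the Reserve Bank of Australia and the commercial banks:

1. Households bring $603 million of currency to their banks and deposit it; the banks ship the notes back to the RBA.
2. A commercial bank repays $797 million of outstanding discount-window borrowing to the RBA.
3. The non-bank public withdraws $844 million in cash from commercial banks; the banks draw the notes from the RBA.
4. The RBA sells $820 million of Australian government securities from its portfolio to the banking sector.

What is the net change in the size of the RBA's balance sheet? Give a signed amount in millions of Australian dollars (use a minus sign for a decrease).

-$1617 million

Currency deposit $603 million: only the composition of liabilities changes → 0.
Discount-window repayment $797 million: an RBA asset is shed → −$797M.
Currency withdrawal $844 million: only the composition of liabilities changes → 0.
OMO sale (to banks) $820 million: an RBA asset is shed → −$820M.
Net: 0 − 797 + 0 − 820 = -$1617 million.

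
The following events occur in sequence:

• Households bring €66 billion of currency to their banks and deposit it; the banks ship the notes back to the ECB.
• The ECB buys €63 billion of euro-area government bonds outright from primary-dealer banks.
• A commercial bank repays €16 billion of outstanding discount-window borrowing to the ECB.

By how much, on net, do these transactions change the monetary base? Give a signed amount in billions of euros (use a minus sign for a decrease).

+€47 billion

ECB balance sheet:
  Assets:      Securities +€63B, Loans to banks −€16B
  Liabilities: Bank reserves +€113B, Currency in circulation −€66B
Monetary base = currency + reserves: −€66B + (+€113B) = +€47 billion.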